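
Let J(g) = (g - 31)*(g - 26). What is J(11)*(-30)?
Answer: -9000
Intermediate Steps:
J(g) = (-31 + g)*(-26 + g)
J(11)*(-30) = (806 + 11² - 57*11)*(-30) = (806 + 121 - 627)*(-30) = 300*(-30) = -9000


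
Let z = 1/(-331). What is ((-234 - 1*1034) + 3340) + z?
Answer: 685831/331 ≈ 2072.0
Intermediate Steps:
z = -1/331 ≈ -0.0030211
((-234 - 1*1034) + 3340) + z = ((-234 - 1*1034) + 3340) - 1/331 = ((-234 - 1034) + 3340) - 1/331 = (-1268 + 3340) - 1/331 = 2072 - 1/331 = 685831/331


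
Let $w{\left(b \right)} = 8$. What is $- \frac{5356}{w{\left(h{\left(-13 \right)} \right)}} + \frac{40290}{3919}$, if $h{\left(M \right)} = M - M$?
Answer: $- \frac{5166961}{7838} \approx -659.22$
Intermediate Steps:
$h{\left(M \right)} = 0$
$- \frac{5356}{w{\left(h{\left(-13 \right)} \right)}} + \frac{40290}{3919} = - \frac{5356}{8} + \frac{40290}{3919} = \left(-5356\right) \frac{1}{8} + 40290 \cdot \frac{1}{3919} = - \frac{1339}{2} + \frac{40290}{3919} = - \frac{5166961}{7838}$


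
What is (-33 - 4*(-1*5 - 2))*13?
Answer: -65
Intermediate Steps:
(-33 - 4*(-1*5 - 2))*13 = (-33 - 4*(-5 - 2))*13 = (-33 - 4*(-7))*13 = (-33 + 28)*13 = -5*13 = -65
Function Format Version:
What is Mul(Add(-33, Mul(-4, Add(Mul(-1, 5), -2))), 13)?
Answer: -65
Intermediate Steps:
Mul(Add(-33, Mul(-4, Add(Mul(-1, 5), -2))), 13) = Mul(Add(-33, Mul(-4, Add(-5, -2))), 13) = Mul(Add(-33, Mul(-4, -7)), 13) = Mul(Add(-33, 28), 13) = Mul(-5, 13) = -65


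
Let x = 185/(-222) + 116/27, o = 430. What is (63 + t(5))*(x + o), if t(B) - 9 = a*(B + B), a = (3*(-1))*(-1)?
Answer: 397919/9 ≈ 44213.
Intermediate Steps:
a = 3 (a = -3*(-1) = 3)
x = 187/54 (x = 185*(-1/222) + 116*(1/27) = -5/6 + 116/27 = 187/54 ≈ 3.4630)
t(B) = 9 + 6*B (t(B) = 9 + 3*(B + B) = 9 + 3*(2*B) = 9 + 6*B)
(63 + t(5))*(x + o) = (63 + (9 + 6*5))*(187/54 + 430) = (63 + (9 + 30))*(23407/54) = (63 + 39)*(23407/54) = 102*(23407/54) = 397919/9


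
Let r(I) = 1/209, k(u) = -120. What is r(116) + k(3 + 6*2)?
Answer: -25079/209 ≈ -120.00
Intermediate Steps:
r(I) = 1/209
r(116) + k(3 + 6*2) = 1/209 - 120 = -25079/209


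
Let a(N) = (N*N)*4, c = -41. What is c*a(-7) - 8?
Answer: -8044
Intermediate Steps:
a(N) = 4*N² (a(N) = N²*4 = 4*N²)
c*a(-7) - 8 = -164*(-7)² - 8 = -164*49 - 8 = -41*196 - 8 = -8036 - 8 = -8044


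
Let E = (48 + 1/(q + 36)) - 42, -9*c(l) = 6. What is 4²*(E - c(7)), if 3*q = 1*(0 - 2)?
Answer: 17032/159 ≈ 107.12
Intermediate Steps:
q = -⅔ (q = (1*(0 - 2))/3 = (1*(-2))/3 = (⅓)*(-2) = -⅔ ≈ -0.66667)
c(l) = -⅔ (c(l) = -⅑*6 = -⅔)
E = 639/106 (E = (48 + 1/(-⅔ + 36)) - 42 = (48 + 1/(106/3)) - 42 = (48 + 3/106) - 42 = 5091/106 - 42 = 639/106 ≈ 6.0283)
4²*(E - c(7)) = 4²*(639/106 - 1*(-⅔)) = 16*(639/106 + ⅔) = 16*(2129/318) = 17032/159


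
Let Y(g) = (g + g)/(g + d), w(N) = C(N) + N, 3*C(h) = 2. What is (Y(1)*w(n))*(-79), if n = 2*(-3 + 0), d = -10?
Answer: -2528/27 ≈ -93.630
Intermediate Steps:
n = -6 (n = 2*(-3) = -6)
C(h) = 2/3 (C(h) = (1/3)*2 = 2/3)
w(N) = 2/3 + N
Y(g) = 2*g/(-10 + g) (Y(g) = (g + g)/(g - 10) = (2*g)/(-10 + g) = 2*g/(-10 + g))
(Y(1)*w(n))*(-79) = ((2*1/(-10 + 1))*(2/3 - 6))*(-79) = ((2*1/(-9))*(-16/3))*(-79) = ((2*1*(-1/9))*(-16/3))*(-79) = -2/9*(-16/3)*(-79) = (32/27)*(-79) = -2528/27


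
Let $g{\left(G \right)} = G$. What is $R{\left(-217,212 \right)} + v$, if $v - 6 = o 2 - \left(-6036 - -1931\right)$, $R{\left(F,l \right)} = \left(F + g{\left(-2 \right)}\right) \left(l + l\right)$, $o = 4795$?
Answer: $-79155$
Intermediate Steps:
$R{\left(F,l \right)} = 2 l \left(-2 + F\right)$ ($R{\left(F,l \right)} = \left(F - 2\right) \left(l + l\right) = \left(-2 + F\right) 2 l = 2 l \left(-2 + F\right)$)
$v = 13701$ ($v = 6 + \left(4795 \cdot 2 - \left(-6036 - -1931\right)\right) = 6 + \left(9590 - \left(-6036 + 1931\right)\right) = 6 + \left(9590 - -4105\right) = 6 + \left(9590 + 4105\right) = 6 + 13695 = 13701$)
$R{\left(-217,212 \right)} + v = 2 \cdot 212 \left(-2 - 217\right) + 13701 = 2 \cdot 212 \left(-219\right) + 13701 = -92856 + 13701 = -79155$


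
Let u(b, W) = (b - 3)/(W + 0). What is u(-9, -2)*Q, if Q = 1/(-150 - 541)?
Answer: -6/691 ≈ -0.0086831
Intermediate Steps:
u(b, W) = (-3 + b)/W
Q = -1/691 (Q = 1/(-691) = -1/691 ≈ -0.0014472)
u(-9, -2)*Q = ((-3 - 9)/(-2))*(-1/691) = -1/2*(-12)*(-1/691) = 6*(-1/691) = -6/691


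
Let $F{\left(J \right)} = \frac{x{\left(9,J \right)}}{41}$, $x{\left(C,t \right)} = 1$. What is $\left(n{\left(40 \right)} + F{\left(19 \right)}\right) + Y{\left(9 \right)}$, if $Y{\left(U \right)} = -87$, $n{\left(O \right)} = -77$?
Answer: $- \frac{6723}{41} \approx -163.98$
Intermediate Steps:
$F{\left(J \right)} = \frac{1}{41}$ ($F{\left(J \right)} = 1 \cdot \frac{1}{41} = \frac{1}{41}$)
$\left(n{\left(40 \right)} + F{\left(19 \right)}\right) + Y{\left(9 \right)} = \left(-77 + \frac{1}{41}\right) - 87 = - \frac{3156}{41} - 87 = - \frac{6723}{41}$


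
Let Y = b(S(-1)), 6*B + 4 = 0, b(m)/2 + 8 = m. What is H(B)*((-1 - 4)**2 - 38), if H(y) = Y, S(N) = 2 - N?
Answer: 130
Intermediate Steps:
b(m) = -16 + 2*m
B = -2/3 (B = -2/3 + (1/6)*0 = -2/3 + 0 = -2/3 ≈ -0.66667)
Y = -10 (Y = -16 + 2*(2 - 1*(-1)) = -16 + 2*(2 + 1) = -16 + 2*3 = -16 + 6 = -10)
H(y) = -10
H(B)*((-1 - 4)**2 - 38) = -10*((-1 - 4)**2 - 38) = -10*((-5)**2 - 38) = -10*(25 - 38) = -10*(-13) = 130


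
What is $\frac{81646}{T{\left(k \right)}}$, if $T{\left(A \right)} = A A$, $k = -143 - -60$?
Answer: $\frac{81646}{6889} \approx 11.852$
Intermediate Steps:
$k = -83$ ($k = -143 + 60 = -83$)
$T{\left(A \right)} = A^{2}$
$\frac{81646}{T{\left(k \right)}} = \frac{81646}{\left(-83\right)^{2}} = \frac{81646}{6889}$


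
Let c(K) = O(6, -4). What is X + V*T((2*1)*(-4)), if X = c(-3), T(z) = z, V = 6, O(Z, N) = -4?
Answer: -52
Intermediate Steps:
c(K) = -4
X = -4
X + V*T((2*1)*(-4)) = -4 + 6*((2*1)*(-4)) = -4 + 6*(2*(-4)) = -4 + 6*(-8) = -4 - 48 = -52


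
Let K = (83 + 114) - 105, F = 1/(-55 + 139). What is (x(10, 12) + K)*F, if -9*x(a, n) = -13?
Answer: 841/756 ≈ 1.1124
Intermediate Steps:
F = 1/84 ≈ 0.011905
x(a, n) = 13/9 (x(a, n) = -⅑*(-13) = 13/9)
K = 92 (K = 197 - 105 = 92)
(x(10, 12) + K)*F = (13/9 + 92)*(1/84) = (841/9)*(1/84) = 841/756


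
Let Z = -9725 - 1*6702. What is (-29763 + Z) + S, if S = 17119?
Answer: -29071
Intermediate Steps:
Z = -16427 (Z = -9725 - 6702 = -16427)
(-29763 + Z) + S = (-29763 - 16427) + 17119 = -46190 + 17119 = -29071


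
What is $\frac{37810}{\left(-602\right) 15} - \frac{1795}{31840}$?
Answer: $- \frac{24401585}{5750304} \approx -4.2435$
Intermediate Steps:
$\frac{37810}{\left(-602\right) 15} - \frac{1795}{31840} = \frac{37810}{-9030} - \frac{359}{6368} = 37810 \left(- \frac{1}{9030}\right) - \frac{359}{6368} = - \frac{3781}{903} - \frac{359}{6368} = - \frac{24401585}{5750304}$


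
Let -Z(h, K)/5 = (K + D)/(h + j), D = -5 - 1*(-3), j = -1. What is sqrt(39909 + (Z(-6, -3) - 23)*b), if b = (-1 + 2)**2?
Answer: sqrt(1954239)/7 ≈ 199.71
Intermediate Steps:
D = -2 (D = -5 + 3 = -2)
b = 1 (b = 1**2 = 1)
Z(h, K) = -5*(-2 + K)/(-1 + h) (Z(h, K) = -5*(K - 2)/(h - 1) = -5*(-2 + K)/(-1 + h))
sqrt(39909 + (Z(-6, -3) - 23)*b) = sqrt(39909 + (5*(2 - 1*(-3))/(-1 - 6) - 23)*1) = sqrt(39909 + (5*(2 + 3)/(-7) - 23)*1) = sqrt(39909 + (5*(-1/7)*5 - 23)*1) = sqrt(39909 + (-25/7 - 23)*1) = sqrt(39909 - 186/7*1) = sqrt(39909 - 186/7) = sqrt(279177/7) = sqrt(1954239)/7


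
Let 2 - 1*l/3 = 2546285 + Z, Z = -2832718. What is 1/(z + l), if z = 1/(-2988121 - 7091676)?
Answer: 10079797/8661619961084 ≈ 1.1637e-6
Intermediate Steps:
l = 859305 (l = 6 - 3*(2546285 - 2832718) = 6 - 3*(-286433) = 6 + 859299 = 859305)
z = -1/10079797 (z = 1/(-10079797) = -1/10079797 ≈ -9.9208e-8)
1/(z + l) = 1/(-1/10079797 + 859305) = 1/(8661619961084/10079797) = 10079797/8661619961084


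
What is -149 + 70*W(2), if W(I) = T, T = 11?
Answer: 621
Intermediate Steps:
W(I) = 11
-149 + 70*W(2) = -149 + 70*11 = -149 + 770 = 621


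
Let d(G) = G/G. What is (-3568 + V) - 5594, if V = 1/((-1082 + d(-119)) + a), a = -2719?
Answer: -34815601/3800 ≈ -9162.0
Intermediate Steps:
d(G) = 1
V = -1/3800 (V = 1/((-1082 + 1) - 2719) = 1/(-1081 - 2719) = 1/(-3800) = -1/3800 ≈ -0.00026316)
(-3568 + V) - 5594 = (-3568 - 1/3800) - 5594 = -13558401/3800 - 5594 = -34815601/3800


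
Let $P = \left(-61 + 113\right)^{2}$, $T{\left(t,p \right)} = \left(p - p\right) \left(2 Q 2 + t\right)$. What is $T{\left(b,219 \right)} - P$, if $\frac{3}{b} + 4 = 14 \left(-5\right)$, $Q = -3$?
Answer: $-2704$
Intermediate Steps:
$b = - \frac{3}{74}$ ($b = \frac{3}{-4 + 14 \left(-5\right)} = \frac{3}{-4 - 70} = \frac{3}{-74} = 3 \left(- \frac{1}{74}\right) = - \frac{3}{74} \approx -0.040541$)
$T{\left(t,p \right)} = 0$ ($T{\left(t,p \right)} = \left(p - p\right) \left(2 \left(-3\right) 2 + t\right) = 0 \left(\left(-6\right) 2 + t\right) = 0 \left(-12 + t\right) = 0$)
$P = 2704$ ($P = 52^{2} = 2704$)
$T{\left(b,219 \right)} - P = 0 - 2704 = -2704$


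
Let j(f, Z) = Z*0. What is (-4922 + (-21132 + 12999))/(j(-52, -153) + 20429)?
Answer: -13055/20429 ≈ -0.63904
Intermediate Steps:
j(f, Z) = 0
(-4922 + (-21132 + 12999))/(j(-52, -153) + 20429) = (-4922 + (-21132 + 12999))/(0 + 20429) = (-4922 - 8133)/20429 = -13055*1/20429 = -13055/20429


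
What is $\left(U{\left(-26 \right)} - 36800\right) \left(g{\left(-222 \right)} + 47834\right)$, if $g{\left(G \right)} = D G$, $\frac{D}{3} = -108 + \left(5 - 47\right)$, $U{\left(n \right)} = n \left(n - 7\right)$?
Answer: $-5309855428$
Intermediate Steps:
$U{\left(n \right)} = n \left(-7 + n\right)$
$D = -450$ ($D = 3 \left(-108 + \left(5 - 47\right)\right) = 3 \left(-108 - 42\right) = 3 \left(-150\right) = -450$)
$g{\left(G \right)} = - 450 G$
$\left(U{\left(-26 \right)} - 36800\right) \left(g{\left(-222 \right)} + 47834\right) = \left(- 26 \left(-7 - 26\right) - 36800\right) \left(\left(-450\right) \left(-222\right) + 47834\right) = \left(\left(-26\right) \left(-33\right) - 36800\right) \left(99900 + 47834\right) = \left(858 - 36800\right) 147734 = \left(-35942\right) 147734 = -5309855428$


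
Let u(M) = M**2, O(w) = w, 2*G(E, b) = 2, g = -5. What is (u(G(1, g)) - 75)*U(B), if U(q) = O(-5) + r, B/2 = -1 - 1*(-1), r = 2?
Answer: 222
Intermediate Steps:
G(E, b) = 1 (G(E, b) = (1/2)*2 = 1)
B = 0 (B = 2*(-1 - 1*(-1)) = 2*(-1 + 1) = 2*0 = 0)
U(q) = -3 (U(q) = -5 + 2 = -3)
(u(G(1, g)) - 75)*U(B) = (1**2 - 75)*(-3) = (1 - 75)*(-3) = -74*(-3) = 222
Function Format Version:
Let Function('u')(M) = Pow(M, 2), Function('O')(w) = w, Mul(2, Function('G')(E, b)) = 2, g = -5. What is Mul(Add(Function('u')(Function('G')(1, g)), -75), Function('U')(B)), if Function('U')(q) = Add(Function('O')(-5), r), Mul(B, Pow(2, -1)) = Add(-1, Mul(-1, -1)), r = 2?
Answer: 222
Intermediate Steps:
Function('G')(E, b) = 1 (Function('G')(E, b) = Mul(Rational(1, 2), 2) = 1)
B = 0 (B = Mul(2, Add(-1, Mul(-1, -1))) = Mul(2, Add(-1, 1)) = Mul(2, 0) = 0)
Function('U')(q) = -3 (Function('U')(q) = Add(-5, 2) = -3)
Mul(Add(Function('u')(Function('G')(1, g)), -75), Function('U')(B)) = Mul(Add(Pow(1, 2), -75), -3) = Mul(Add(1, -75), -3) = Mul(-74, -3) = 222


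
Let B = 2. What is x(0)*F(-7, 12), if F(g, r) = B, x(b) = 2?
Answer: 4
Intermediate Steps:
F(g, r) = 2
x(0)*F(-7, 12) = 2*2 = 4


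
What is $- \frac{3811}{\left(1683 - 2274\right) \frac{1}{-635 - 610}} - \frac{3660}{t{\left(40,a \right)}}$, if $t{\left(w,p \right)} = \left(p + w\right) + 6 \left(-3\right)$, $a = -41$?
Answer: $- \frac{29328715}{3743} \approx -7835.6$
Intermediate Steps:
$t{\left(w,p \right)} = -18 + p + w$ ($t{\left(w,p \right)} = \left(p + w\right) - 18 = -18 + p + w$)
$- \frac{3811}{\left(1683 - 2274\right) \frac{1}{-635 - 610}} - \frac{3660}{t{\left(40,a \right)}} = - \frac{3811}{\left(1683 - 2274\right) \frac{1}{-635 - 610}} - \frac{3660}{-18 - 41 + 40} = - \frac{3811}{\left(-591\right) \frac{1}{-1245}} - \frac{3660}{-19} = - \frac{3811}{\left(-591\right) \left(- \frac{1}{1245}\right)} - - \frac{3660}{19} = - \frac{3811}{\frac{197}{415}} + \frac{3660}{19} = \left(-3811\right) \frac{415}{197} + \frac{3660}{19} = - \frac{1581565}{197} + \frac{3660}{19} = - \frac{29328715}{3743}$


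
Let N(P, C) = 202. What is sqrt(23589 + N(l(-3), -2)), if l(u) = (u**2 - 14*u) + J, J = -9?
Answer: sqrt(23791) ≈ 154.24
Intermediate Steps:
l(u) = -9 + u**2 - 14*u (l(u) = (u**2 - 14*u) - 9 = -9 + u**2 - 14*u)
sqrt(23589 + N(l(-3), -2)) = sqrt(23589 + 202) = sqrt(23791)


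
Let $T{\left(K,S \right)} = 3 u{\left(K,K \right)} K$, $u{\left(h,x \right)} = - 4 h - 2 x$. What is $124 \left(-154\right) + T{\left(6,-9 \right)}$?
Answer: $-19744$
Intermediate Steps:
$T{\left(K,S \right)} = - 18 K^{2}$ ($T{\left(K,S \right)} = 3 \left(- 4 K - 2 K\right) K = 3 \left(- 6 K\right) K = - 18 K K = - 18 K^{2}$)
$124 \left(-154\right) + T{\left(6,-9 \right)} = 124 \left(-154\right) - 18 \cdot 6^{2} = -19096 - 648 = -19744$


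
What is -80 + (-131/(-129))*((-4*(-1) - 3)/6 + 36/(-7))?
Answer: -460819/5418 ≈ -85.053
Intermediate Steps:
-80 + (-131/(-129))*((-4*(-1) - 3)/6 + 36/(-7)) = -80 + (-131*(-1/129))*((4 - 3)*(1/6) + 36*(-1/7)) = -80 + 131*(1*(1/6) - 36/7)/129 = -80 + 131*(1/6 - 36/7)/129 = -80 + (131/129)*(-209/42) = -80 - 27379/5418 = -460819/5418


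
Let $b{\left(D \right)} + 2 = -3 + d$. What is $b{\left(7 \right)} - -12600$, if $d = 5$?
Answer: $12600$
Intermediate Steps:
$b{\left(D \right)} = 0$ ($b{\left(D \right)} = -2 + \left(-3 + 5\right) = -2 + 2 = 0$)
$b{\left(7 \right)} - -12600 = 0 - -12600 = 0 + 12600 = 12600$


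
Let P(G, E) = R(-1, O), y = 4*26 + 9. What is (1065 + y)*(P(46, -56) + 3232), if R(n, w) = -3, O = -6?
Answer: 3803762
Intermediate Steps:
y = 113 (y = 104 + 9 = 113)
P(G, E) = -3
(1065 + y)*(P(46, -56) + 3232) = (1065 + 113)*(-3 + 3232) = 1178*3229 = 3803762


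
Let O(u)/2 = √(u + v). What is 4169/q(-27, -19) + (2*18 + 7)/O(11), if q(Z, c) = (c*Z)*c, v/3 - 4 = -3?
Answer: -4169/9747 + 43*√14/28 ≈ 5.3184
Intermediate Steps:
v = 3 (v = 12 + 3*(-3) = 12 - 9 = 3)
q(Z, c) = Z*c² (q(Z, c) = (Z*c)*c = Z*c²)
O(u) = 2*√(3 + u) (O(u) = 2*√(u + 3) = 2*√(3 + u))
4169/q(-27, -19) + (2*18 + 7)/O(11) = 4169/((-27*(-19)²)) + (2*18 + 7)/((2*√(3 + 11))) = 4169/((-27*361)) + (36 + 7)/((2*√14)) = 4169/(-9747) + 43*(√14/28) = 4169*(-1/9747) + 43*√14/28 = -4169/9747 + 43*√14/28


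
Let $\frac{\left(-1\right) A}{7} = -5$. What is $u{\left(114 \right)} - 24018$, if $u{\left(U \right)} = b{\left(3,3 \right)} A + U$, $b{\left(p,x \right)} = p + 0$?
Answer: $-23799$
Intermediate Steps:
$A = 35$ ($A = \left(-7\right) \left(-5\right) = 35$)
$b{\left(p,x \right)} = p$
$u{\left(U \right)} = 105 + U$ ($u{\left(U \right)} = 3 \cdot 35 + U = 105 + U$)
$u{\left(114 \right)} - 24018 = \left(105 + 114\right) - 24018 = 219 - 24018 = -23799$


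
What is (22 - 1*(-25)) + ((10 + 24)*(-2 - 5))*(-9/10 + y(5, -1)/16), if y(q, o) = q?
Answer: 7473/40 ≈ 186.82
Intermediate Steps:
(22 - 1*(-25)) + ((10 + 24)*(-2 - 5))*(-9/10 + y(5, -1)/16) = (22 - 1*(-25)) + ((10 + 24)*(-2 - 5))*(-9/10 + 5/16) = (22 + 25) + (34*(-7))*(-9*1/10 + 5*(1/16)) = 47 - 238*(-9/10 + 5/16) = 47 - 238*(-47/80) = 47 + 5593/40 = 7473/40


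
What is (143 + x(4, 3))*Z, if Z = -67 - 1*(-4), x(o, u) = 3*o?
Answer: -9765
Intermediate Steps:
Z = -63 (Z = -67 + 4 = -63)
(143 + x(4, 3))*Z = (143 + 3*4)*(-63) = (143 + 12)*(-63) = 155*(-63) = -9765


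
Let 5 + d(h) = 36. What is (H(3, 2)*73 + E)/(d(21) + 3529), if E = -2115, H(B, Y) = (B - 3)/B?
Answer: -423/712 ≈ -0.59410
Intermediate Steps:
d(h) = 31 (d(h) = -5 + 36 = 31)
H(B, Y) = (-3 + B)/B
(H(3, 2)*73 + E)/(d(21) + 3529) = (((-3 + 3)/3)*73 - 2115)/(31 + 3529) = (((1/3)*0)*73 - 2115)/3560 = (0*73 - 2115)*(1/3560) = (0 - 2115)*(1/3560) = -2115*1/3560 = -423/712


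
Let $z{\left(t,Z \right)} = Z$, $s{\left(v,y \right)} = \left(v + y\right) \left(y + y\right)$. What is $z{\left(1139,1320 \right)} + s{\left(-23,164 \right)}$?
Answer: $47568$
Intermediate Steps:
$s{\left(v,y \right)} = 2 y \left(v + y\right)$ ($s{\left(v,y \right)} = \left(v + y\right) 2 y = 2 y \left(v + y\right)$)
$z{\left(1139,1320 \right)} + s{\left(-23,164 \right)} = 1320 + 2 \cdot 164 \left(-23 + 164\right) = 1320 + 2 \cdot 164 \cdot 141 = 1320 + 46248 = 47568$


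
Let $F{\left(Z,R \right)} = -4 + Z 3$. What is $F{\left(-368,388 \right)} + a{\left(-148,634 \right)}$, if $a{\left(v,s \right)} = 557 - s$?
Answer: $-1185$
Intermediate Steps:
$F{\left(Z,R \right)} = -4 + 3 Z$
$F{\left(-368,388 \right)} + a{\left(-148,634 \right)} = \left(-4 + 3 \left(-368\right)\right) + \left(557 - 634\right) = \left(-4 - 1104\right) + \left(557 - 634\right) = -1108 - 77 = -1185$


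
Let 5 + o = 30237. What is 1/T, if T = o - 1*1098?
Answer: 1/29134 ≈ 3.4324e-5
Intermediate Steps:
o = 30232 (o = -5 + 30237 = 30232)
T = 29134 (T = 30232 - 1*1098 = 30232 - 1098 = 29134)
1/T = 1/29134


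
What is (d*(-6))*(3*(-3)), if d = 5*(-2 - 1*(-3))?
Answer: 270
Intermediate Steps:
d = 5 (d = 5*(-2 + 3) = 5*1 = 5)
(d*(-6))*(3*(-3)) = (5*(-6))*(3*(-3)) = -30*(-9) = 270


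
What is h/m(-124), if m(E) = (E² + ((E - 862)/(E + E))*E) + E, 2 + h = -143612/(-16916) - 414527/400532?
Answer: 9239566057/24999529611452 ≈ 0.00036959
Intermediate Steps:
h = 9239566057/1693849828 (h = -2 + (-143612/(-16916) - 414527/400532) = -2 + (-143612*(-1/16916) - 414527*1/400532) = -2 + (35903/4229 - 414527/400532) = -2 + 12627265713/1693849828 = 9239566057/1693849828 ≈ 5.4548)
m(E) = -431 + E² + 3*E/2 (m(E) = (E² + ((-862 + E)/((2*E)))*E) + E = (E² + ((-862 + E)*(1/(2*E)))*E) + E = (E² + ((-862 + E)/(2*E))*E) + E = (E² + (-431 + E/2)) + E = (-431 + E² + E/2) + E = -431 + E² + 3*E/2)
h/m(-124) = 9239566057/(1693849828*(-431 + (-124)² + (3/2)*(-124))) = 9239566057/(1693849828*(-431 + 15376 - 186)) = (9239566057/1693849828)/14759 = (9239566057/1693849828)*(1/14759) = 9239566057/24999529611452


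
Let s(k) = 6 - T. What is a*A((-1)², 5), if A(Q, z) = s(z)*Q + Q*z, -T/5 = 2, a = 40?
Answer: 840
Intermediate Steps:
T = -10 (T = -5*2 = -10)
s(k) = 16 (s(k) = 6 - 1*(-10) = 6 + 10 = 16)
A(Q, z) = 16*Q + Q*z
a*A((-1)², 5) = 40*((-1)²*(16 + 5)) = 40*(1*21) = 40*21 = 840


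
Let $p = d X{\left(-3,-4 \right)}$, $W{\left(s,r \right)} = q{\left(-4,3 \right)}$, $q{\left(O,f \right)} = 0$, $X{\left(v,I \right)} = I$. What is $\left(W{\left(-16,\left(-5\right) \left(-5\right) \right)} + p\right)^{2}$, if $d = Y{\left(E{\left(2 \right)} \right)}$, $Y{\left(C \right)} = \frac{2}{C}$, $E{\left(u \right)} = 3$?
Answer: $\frac{64}{9} \approx 7.1111$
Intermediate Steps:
$d = \frac{2}{3} \approx 0.66667$
$W{\left(s,r \right)} = 0$
$p = - \frac{8}{3}$ ($p = \frac{2}{3} \left(-4\right) = - \frac{8}{3} \approx -2.6667$)
$\left(W{\left(-16,\left(-5\right) \left(-5\right) \right)} + p\right)^{2} = \left(0 - \frac{8}{3}\right)^{2} = \left(- \frac{8}{3}\right)^{2} = \frac{64}{9}$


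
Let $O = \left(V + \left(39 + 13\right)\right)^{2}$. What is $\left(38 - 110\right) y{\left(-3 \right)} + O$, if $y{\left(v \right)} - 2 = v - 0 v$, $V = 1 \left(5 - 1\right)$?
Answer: $3208$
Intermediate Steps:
$V = 4$ ($V = 1 \cdot 4 = 4$)
$y{\left(v \right)} = 2 + v$ ($y{\left(v \right)} = 2 + \left(v - 0 v\right) = 2 + \left(v - 0\right) = 2 + \left(v + 0\right) = 2 + v$)
$O = 3136$ ($O = \left(4 + \left(39 + 13\right)\right)^{2} = \left(4 + 52\right)^{2} = 56^{2} = 3136$)
$\left(38 - 110\right) y{\left(-3 \right)} + O = \left(38 - 110\right) \left(2 - 3\right) + 3136 = \left(-72\right) \left(-1\right) + 3136 = 72 + 3136 = 3208$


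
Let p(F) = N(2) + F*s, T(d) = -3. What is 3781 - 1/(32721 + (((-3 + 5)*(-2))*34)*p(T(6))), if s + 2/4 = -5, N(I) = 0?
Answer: 115233536/30477 ≈ 3781.0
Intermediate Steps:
s = -11/2 (s = -½ - 5 = -11/2 ≈ -5.5000)
p(F) = -11*F/2 (p(F) = 0 + F*(-11/2) = 0 - 11*F/2 = -11*F/2)
3781 - 1/(32721 + (((-3 + 5)*(-2))*34)*p(T(6))) = 3781 - 1/(32721 + (((-3 + 5)*(-2))*34)*(-11/2*(-3))) = 3781 - 1/(32721 + ((2*(-2))*34)*(33/2)) = 3781 - 1/(32721 - 4*34*(33/2)) = 3781 - 1/(32721 - 136*33/2) = 3781 - 1/(32721 - 2244) = 3781 - 1/30477 = 115233536/30477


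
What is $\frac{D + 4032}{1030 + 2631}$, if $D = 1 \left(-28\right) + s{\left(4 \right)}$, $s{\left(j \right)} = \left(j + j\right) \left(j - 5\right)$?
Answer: $\frac{3996}{3661} \approx 1.0915$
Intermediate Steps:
$s{\left(j \right)} = 2 j \left(-5 + j\right)$
$D = -36$ ($D = 1 \left(-28\right) + 2 \cdot 4 \left(-5 + 4\right) = -28 + 2 \cdot 4 \left(-1\right) = -28 - 8 = -36$)
$\frac{D + 4032}{1030 + 2631} = \frac{-36 + 4032}{1030 + 2631} = \frac{3996}{3661}$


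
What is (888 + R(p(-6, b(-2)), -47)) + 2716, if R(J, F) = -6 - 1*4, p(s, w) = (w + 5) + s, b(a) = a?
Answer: 3594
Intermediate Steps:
p(s, w) = 5 + s + w (p(s, w) = (5 + w) + s = 5 + s + w)
R(J, F) = -10 (R(J, F) = -6 - 4 = -10)
(888 + R(p(-6, b(-2)), -47)) + 2716 = (888 - 10) + 2716 = 878 + 2716 = 3594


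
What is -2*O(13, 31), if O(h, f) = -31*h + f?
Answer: 744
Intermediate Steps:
O(h, f) = f - 31*h
-2*O(13, 31) = -2*(31 - 31*13) = -2*(31 - 403) = -2*(-372) = 744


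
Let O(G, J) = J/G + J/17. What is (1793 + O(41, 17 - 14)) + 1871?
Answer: 2553982/697 ≈ 3664.3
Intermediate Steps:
O(G, J) = J/17 + J/G (O(G, J) = J/G + J*(1/17) = J/G + J/17 = J/17 + J/G)
(1793 + O(41, 17 - 14)) + 1871 = (1793 + ((17 - 14)/17 + (17 - 14)/41)) + 1871 = (1793 + ((1/17)*3 + 3*(1/41))) + 1871 = (1793 + (3/17 + 3/41)) + 1871 = (1793 + 174/697) + 1871 = 1249895/697 + 1871 = 2553982/697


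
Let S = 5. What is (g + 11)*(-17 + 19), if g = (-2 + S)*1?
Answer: 28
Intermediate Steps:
g = 3 (g = (-2 + 5)*1 = 3*1 = 3)
(g + 11)*(-17 + 19) = (3 + 11)*(-17 + 19) = 14*2 = 28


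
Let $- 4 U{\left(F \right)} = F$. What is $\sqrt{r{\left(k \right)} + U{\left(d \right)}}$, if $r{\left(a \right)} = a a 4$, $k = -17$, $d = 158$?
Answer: $\frac{\sqrt{4466}}{2} \approx 33.414$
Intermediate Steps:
$r{\left(a \right)} = 4 a^{2}$ ($r{\left(a \right)} = a^{2} \cdot 4 = 4 a^{2}$)
$U{\left(F \right)} = - \frac{F}{4}$
$\sqrt{r{\left(k \right)} + U{\left(d \right)}} = \sqrt{4 \left(-17\right)^{2} - \frac{79}{2}} = \sqrt{4 \cdot 289 - \frac{79}{2}} = \sqrt{1156 - \frac{79}{2}} = \sqrt{\frac{2233}{2}} = \frac{\sqrt{4466}}{2}$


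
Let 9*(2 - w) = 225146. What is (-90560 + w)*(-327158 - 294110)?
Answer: 646223093024/9 ≈ 7.1803e+10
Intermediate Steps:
w = -225128/9 (w = 2 - ⅑*225146 = 2 - 225146/9 = -225128/9 ≈ -25014.)
(-90560 + w)*(-327158 - 294110) = (-90560 - 225128/9)*(-327158 - 294110) = -1040168/9*(-621268) = 646223093024/9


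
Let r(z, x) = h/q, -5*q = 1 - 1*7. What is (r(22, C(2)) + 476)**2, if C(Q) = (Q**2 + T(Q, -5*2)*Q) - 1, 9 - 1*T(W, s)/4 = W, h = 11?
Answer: 8473921/36 ≈ 2.3539e+5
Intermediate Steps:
T(W, s) = 36 - 4*W
q = 6/5 (q = -(1 - 1*7)/5 = -(1 - 7)/5 = -1/5*(-6) = 6/5 ≈ 1.2000)
C(Q) = -1 + Q**2 + Q*(36 - 4*Q) (C(Q) = (Q**2 + (36 - 4*Q)*Q) - 1 = (Q**2 + Q*(36 - 4*Q)) - 1 = -1 + Q**2 + Q*(36 - 4*Q))
r(z, x) = 55/6 (r(z, x) = 11/(6/5) = 11*(5/6) = 55/6)
(r(22, C(2)) + 476)**2 = (55/6 + 476)**2 = (2911/6)**2 = 8473921/36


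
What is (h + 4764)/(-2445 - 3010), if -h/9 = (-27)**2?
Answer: 1797/5455 ≈ 0.32942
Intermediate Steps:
h = -6561 (h = -9*(-27)**2 = -9*729 = -6561)
(h + 4764)/(-2445 - 3010) = (-6561 + 4764)/(-2445 - 3010) = -1797/(-5455) = -1797*(-1/5455) = 1797/5455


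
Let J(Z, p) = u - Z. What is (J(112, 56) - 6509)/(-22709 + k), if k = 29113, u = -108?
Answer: -6729/6404 ≈ -1.0507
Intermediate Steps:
J(Z, p) = -108 - Z
(J(112, 56) - 6509)/(-22709 + k) = ((-108 - 1*112) - 6509)/(-22709 + 29113) = ((-108 - 112) - 6509)/6404 = (-220 - 6509)*(1/6404) = -6729*1/6404 = -6729/6404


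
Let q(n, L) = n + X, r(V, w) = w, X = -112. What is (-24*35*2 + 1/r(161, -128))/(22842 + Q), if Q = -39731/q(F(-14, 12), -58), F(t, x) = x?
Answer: -5376025/74365792 ≈ -0.072292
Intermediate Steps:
q(n, L) = -112 + n (q(n, L) = n - 112 = -112 + n)
Q = 39731/100 (Q = -39731/(-112 + 12) = -39731/(-100) = -39731*(-1/100) = 39731/100 ≈ 397.31)
(-24*35*2 + 1/r(161, -128))/(22842 + Q) = (-24*35*2 + 1/(-128))/(22842 + 39731/100) = (-840*2 - 1/128)/(2323931/100) = (-1680 - 1/128)*(100/2323931) = -215041/128*100/2323931 = -5376025/74365792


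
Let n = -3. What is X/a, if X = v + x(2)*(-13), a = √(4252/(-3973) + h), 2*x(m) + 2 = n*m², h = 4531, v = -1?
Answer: 30*√71503713903/5999137 ≈ 1.3372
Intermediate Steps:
x(m) = -1 - 3*m²/2 (x(m) = -1 + (-3*m²)/2 = -1 - 3*m²/2)
a = √71503713903/3973 (a = √(4252/(-3973) + 4531) = √(4252*(-1/3973) + 4531) = √(-4252/3973 + 4531) = √(17997411/3973) = √71503713903/3973 ≈ 67.305)
X = 90 (X = -1 + (-1 - 3/2*2²)*(-13) = -1 + (-1 - 3/2*4)*(-13) = -1 + (-1 - 6)*(-13) = -1 - 7*(-13) = -1 + 91 = 90)
X/a = 90/((√71503713903/3973)) = 90*(√71503713903/17997411) = 30*√71503713903/5999137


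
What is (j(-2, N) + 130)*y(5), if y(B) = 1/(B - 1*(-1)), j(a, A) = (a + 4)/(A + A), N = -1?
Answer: 43/2 ≈ 21.500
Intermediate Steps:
j(a, A) = (4 + a)/(2*A) (j(a, A) = (4 + a)/((2*A)) = (4 + a)*(1/(2*A)) = (4 + a)/(2*A))
y(B) = 1/(1 + B) (y(B) = 1/(B + 1) = 1/(1 + B))
(j(-2, N) + 130)*y(5) = ((½)*(4 - 2)/(-1) + 130)/(1 + 5) = ((½)*(-1)*2 + 130)/6 = (-1 + 130)*(⅙) = 129*(⅙) = 43/2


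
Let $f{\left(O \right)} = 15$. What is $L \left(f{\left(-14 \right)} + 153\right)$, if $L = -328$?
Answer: $-55104$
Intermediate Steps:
$L \left(f{\left(-14 \right)} + 153\right) = - 328 \left(15 + 153\right) = \left(-328\right) 168 = -55104$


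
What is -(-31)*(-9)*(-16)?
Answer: 4464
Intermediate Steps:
-(-31)*(-9)*(-16) = -31*9*(-16) = -279*(-16) = 4464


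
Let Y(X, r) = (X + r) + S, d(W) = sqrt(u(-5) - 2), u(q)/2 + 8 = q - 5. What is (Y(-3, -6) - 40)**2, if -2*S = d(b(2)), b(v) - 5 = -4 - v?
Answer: (98 + I*sqrt(38))**2/4 ≈ 2391.5 + 302.06*I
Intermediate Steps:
u(q) = -26 + 2*q (u(q) = -16 + 2*(q - 5) = -16 + 2*(-5 + q) = -16 + (-10 + 2*q) = -26 + 2*q)
b(v) = 1 - v (b(v) = 5 + (-4 - v) = 1 - v)
d(W) = I*sqrt(38) (d(W) = sqrt((-26 + 2*(-5)) - 2) = sqrt((-26 - 10) - 2) = sqrt(-36 - 2) = sqrt(-38) = I*sqrt(38))
S = -I*sqrt(38)/2 ≈ -3.0822*I
Y(X, r) = X + r - I*sqrt(38)/2 (Y(X, r) = (X + r) - I*sqrt(38)/2 = X + r - I*sqrt(38)/2)
(Y(-3, -6) - 40)**2 = ((-3 - 6 - I*sqrt(38)/2) - 40)**2 = ((-9 - I*sqrt(38)/2) - 40)**2 = (-49 - I*sqrt(38)/2)**2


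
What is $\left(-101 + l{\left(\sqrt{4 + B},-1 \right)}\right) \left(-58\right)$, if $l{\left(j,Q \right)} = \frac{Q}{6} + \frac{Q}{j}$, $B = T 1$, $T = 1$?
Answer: $\frac{17603}{3} + \frac{58 \sqrt{5}}{5} \approx 5893.6$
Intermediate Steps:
$B = 1$ ($B = 1 \cdot 1 = 1$)
$l{\left(j,Q \right)} = \frac{Q}{6} + \frac{Q}{j}$ ($l{\left(j,Q \right)} = Q \frac{1}{6} + \frac{Q}{j} = \frac{Q}{6} + \frac{Q}{j}$)
$\left(-101 + l{\left(\sqrt{4 + B},-1 \right)}\right) \left(-58\right) = \left(-101 + \left(\frac{1}{6} \left(-1\right) - \frac{1}{\sqrt{4 + 1}}\right)\right) \left(-58\right) = \left(-101 - \left(\frac{1}{6} + \frac{1}{\sqrt{5}}\right)\right) \left(-58\right) = \left(-101 - \left(\frac{1}{6} + \frac{\sqrt{5}}{5}\right)\right) \left(-58\right) = \left(- \frac{607}{6} - \frac{\sqrt{5}}{5}\right) \left(-58\right) = \frac{17603}{3} + \frac{58 \sqrt{5}}{5}$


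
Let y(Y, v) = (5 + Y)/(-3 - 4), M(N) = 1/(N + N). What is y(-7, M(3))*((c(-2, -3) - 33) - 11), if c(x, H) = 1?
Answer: -86/7 ≈ -12.286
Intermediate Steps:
M(N) = 1/(2*N)
y(Y, v) = -5/7 - Y/7 (y(Y, v) = (5 + Y)/(-7) = (5 + Y)*(-⅐) = -5/7 - Y/7)
y(-7, M(3))*((c(-2, -3) - 33) - 11) = (-5/7 - ⅐*(-7))*((1 - 33) - 11) = (-5/7 + 1)*(-32 - 11) = (2/7)*(-43) = -86/7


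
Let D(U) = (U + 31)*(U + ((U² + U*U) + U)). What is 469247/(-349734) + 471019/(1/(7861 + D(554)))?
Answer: 59261737547310350659/349734 ≈ 1.6945e+14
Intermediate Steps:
D(U) = (31 + U)*(2*U + 2*U²) (D(U) = (31 + U)*(U + ((U² + U²) + U)) = (31 + U)*(U + (2*U² + U)) = (31 + U)*(U + (U + 2*U²)) = (31 + U)*(2*U + 2*U²))
469247/(-349734) + 471019/(1/(7861 + D(554))) = 469247/(-349734) + 471019/(1/(7861 + 2*554*(31 + 554² + 32*554))) = 469247*(-1/349734) + 471019/(1/(7861 + 2*554*(31 + 306916 + 17728))) = -469247/349734 + 471019/(1/(7861 + 2*554*324675)) = -469247/349734 + 471019/(1/(7861 + 359739900)) = -469247/349734 + 471019/(1/359747761) = -469247/349734 + 471019*359747761 = -469247/349734 + 169448030638459 = 59261737547310350659/349734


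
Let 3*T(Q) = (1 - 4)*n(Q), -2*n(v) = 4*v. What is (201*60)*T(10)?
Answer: 241200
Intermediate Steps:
n(v) = -2*v
T(Q) = 2*Q (T(Q) = ((1 - 4)*(-2*Q))/3 = (-(-6)*Q)/3 = (6*Q)/3 = 2*Q)
(201*60)*T(10) = (201*60)*(2*10) = 12060*20 = 241200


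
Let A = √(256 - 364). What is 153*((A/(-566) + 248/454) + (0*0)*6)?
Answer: 18972/227 - 459*I*√3/283 ≈ 83.577 - 2.8092*I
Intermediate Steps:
A = 6*I*√3 (A = √(-108) = 6*I*√3 ≈ 10.392*I)
153*((A/(-566) + 248/454) + (0*0)*6) = 153*(((6*I*√3)/(-566) + 248/454) + (0*0)*6) = 153*(((6*I*√3)*(-1/566) + 248*(1/454)) + 0*6) = 153*((-3*I*√3/283 + 124/227) + 0) = 153*((124/227 - 3*I*√3/283) + 0) = 153*(124/227 - 3*I*√3/283) = 18972/227 - 459*I*√3/283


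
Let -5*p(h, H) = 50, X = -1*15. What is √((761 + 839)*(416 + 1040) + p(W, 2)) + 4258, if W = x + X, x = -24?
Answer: 4258 + √2329590 ≈ 5784.3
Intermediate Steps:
X = -15
W = -39 (W = -24 - 15 = -39)
p(h, H) = -10 (p(h, H) = -⅕*50 = -10)
√((761 + 839)*(416 + 1040) + p(W, 2)) + 4258 = √((761 + 839)*(416 + 1040) - 10) + 4258 = √(1600*1456 - 10) + 4258 = √(2329600 - 10) + 4258 = √2329590 + 4258 = 4258 + √2329590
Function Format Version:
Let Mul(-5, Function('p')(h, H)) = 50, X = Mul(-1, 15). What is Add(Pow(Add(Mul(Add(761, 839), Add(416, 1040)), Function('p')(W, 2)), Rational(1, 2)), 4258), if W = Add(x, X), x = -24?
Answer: Add(4258, Pow(2329590, Rational(1, 2))) ≈ 5784.3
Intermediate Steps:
X = -15
W = -39 (W = Add(-24, -15) = -39)
Function('p')(h, H) = -10 (Function('p')(h, H) = Mul(Rational(-1, 5), 50) = -10)
Add(Pow(Add(Mul(Add(761, 839), Add(416, 1040)), Function('p')(W, 2)), Rational(1, 2)), 4258) = Add(Pow(Add(Mul(Add(761, 839), Add(416, 1040)), -10), Rational(1, 2)), 4258) = Add(Pow(Add(Mul(1600, 1456), -10), Rational(1, 2)), 4258) = Add(Pow(Add(2329600, -10), Rational(1, 2)), 4258) = Add(Pow(2329590, Rational(1, 2)), 4258) = Add(4258, Pow(2329590, Rational(1, 2)))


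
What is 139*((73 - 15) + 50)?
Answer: 15012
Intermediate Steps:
139*((73 - 15) + 50) = 139*(58 + 50) = 139*108 = 15012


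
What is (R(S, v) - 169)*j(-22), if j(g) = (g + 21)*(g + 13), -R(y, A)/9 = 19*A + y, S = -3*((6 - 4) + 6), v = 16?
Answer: -24201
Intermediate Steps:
S = -24 (S = -3*(2 + 6) = -3*8 = -24)
R(y, A) = -171*A - 9*y (R(y, A) = -9*(19*A + y) = -9*(y + 19*A) = -171*A - 9*y)
j(g) = (13 + g)*(21 + g) (j(g) = (21 + g)*(13 + g) = (13 + g)*(21 + g))
(R(S, v) - 169)*j(-22) = ((-171*16 - 9*(-24)) - 169)*(273 + (-22)² + 34*(-22)) = ((-2736 + 216) - 169)*(273 + 484 - 748) = (-2520 - 169)*9 = -2689*9 = -24201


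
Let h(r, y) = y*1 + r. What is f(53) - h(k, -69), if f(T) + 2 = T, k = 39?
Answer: 81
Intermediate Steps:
f(T) = -2 + T
h(r, y) = r + y (h(r, y) = y + r = r + y)
f(53) - h(k, -69) = (-2 + 53) - (39 - 69) = 51 - 1*(-30) = 51 + 30 = 81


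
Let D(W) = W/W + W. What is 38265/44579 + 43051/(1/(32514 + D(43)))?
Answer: 62484354121447/44579 ≈ 1.4017e+9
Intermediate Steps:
D(W) = 1 + W
38265/44579 + 43051/(1/(32514 + D(43))) = 38265/44579 + 43051/(1/(32514 + (1 + 43))) = 38265*(1/44579) + 43051/(1/(32514 + 44)) = 38265/44579 + 43051/(1/32558) = 38265/44579 + 43051*32558 = 38265/44579 + 1401654458 = 62484354121447/44579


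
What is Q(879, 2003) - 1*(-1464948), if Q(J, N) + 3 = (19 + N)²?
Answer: 5553429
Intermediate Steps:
Q(J, N) = -3 + (19 + N)²
Q(879, 2003) - 1*(-1464948) = (-3 + (19 + 2003)²) - 1*(-1464948) = (-3 + 2022²) + 1464948 = (-3 + 4088484) + 1464948 = 4088481 + 1464948 = 5553429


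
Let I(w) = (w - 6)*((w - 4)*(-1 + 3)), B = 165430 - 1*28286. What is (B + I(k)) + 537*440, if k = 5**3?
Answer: 402222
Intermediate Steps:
B = 137144 (B = 165430 - 28286 = 137144)
k = 125
I(w) = (-8 + 2*w)*(-6 + w) (I(w) = (-6 + w)*((-4 + w)*2) = (-6 + w)*(-8 + 2*w) = (-8 + 2*w)*(-6 + w))
(B + I(k)) + 537*440 = (137144 + (48 - 20*125 + 2*125**2)) + 537*440 = (137144 + (48 - 2500 + 2*15625)) + 236280 = (137144 + (48 - 2500 + 31250)) + 236280 = (137144 + 28798) + 236280 = 165942 + 236280 = 402222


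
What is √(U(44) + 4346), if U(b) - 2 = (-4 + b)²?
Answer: 2*√1487 ≈ 77.123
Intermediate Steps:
U(b) = 2 + (-4 + b)²
√(U(44) + 4346) = √((2 + (-4 + 44)²) + 4346) = √((2 + 40²) + 4346) = √((2 + 1600) + 4346) = √(1602 + 4346) = √5948 = 2*√1487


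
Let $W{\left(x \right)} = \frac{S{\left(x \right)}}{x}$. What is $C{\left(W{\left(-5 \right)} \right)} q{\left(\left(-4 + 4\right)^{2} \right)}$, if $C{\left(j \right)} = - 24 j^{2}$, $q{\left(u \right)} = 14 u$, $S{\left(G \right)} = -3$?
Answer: $0$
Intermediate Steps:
$W{\left(x \right)} = - \frac{3}{x}$
$C{\left(W{\left(-5 \right)} \right)} q{\left(\left(-4 + 4\right)^{2} \right)} = - 24 \left(- \frac{3}{-5}\right)^{2} \cdot 14 \left(-4 + 4\right)^{2} = - 24 \left(\left(-3\right) \left(- \frac{1}{5}\right)\right)^{2} \cdot 14 \cdot 0^{2} = - 24 \left(\frac{3}{5}\right)^{2} \cdot 14 \cdot 0 = \left(-24\right) \frac{9}{25} \cdot 0 = \left(- \frac{216}{25}\right) 0 = 0$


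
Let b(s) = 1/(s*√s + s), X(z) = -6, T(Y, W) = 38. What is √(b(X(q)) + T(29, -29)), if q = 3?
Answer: √(38 - 1/(6 + 6*I*√6)) ≈ 6.1625 + 0.00473*I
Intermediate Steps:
b(s) = 1/(s + s^(3/2)) (b(s) = 1/(s^(3/2) + s) = 1/(s + s^(3/2)))
√(b(X(q)) + T(29, -29)) = √(1/(-6 + (-6)^(3/2)) + 38) = √(1/(-6 - 6*I*√6) + 38) = √(38 + 1/(-6 - 6*I*√6))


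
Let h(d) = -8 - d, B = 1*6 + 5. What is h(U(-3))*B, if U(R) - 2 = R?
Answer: -77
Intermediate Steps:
U(R) = 2 + R
B = 11 (B = 6 + 5 = 11)
h(U(-3))*B = (-8 - (2 - 3))*11 = (-8 - 1*(-1))*11 = (-8 + 1)*11 = -7*11 = -77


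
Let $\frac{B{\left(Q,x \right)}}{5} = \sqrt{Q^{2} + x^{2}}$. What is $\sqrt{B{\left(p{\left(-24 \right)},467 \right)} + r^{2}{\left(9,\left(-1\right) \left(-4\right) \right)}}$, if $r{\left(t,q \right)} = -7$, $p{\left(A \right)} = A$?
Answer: $\sqrt{49 + 5 \sqrt{218665}} \approx 48.858$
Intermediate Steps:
$B{\left(Q,x \right)} = 5 \sqrt{Q^{2} + x^{2}}$
$\sqrt{B{\left(p{\left(-24 \right)},467 \right)} + r^{2}{\left(9,\left(-1\right) \left(-4\right) \right)}} = \sqrt{5 \sqrt{\left(-24\right)^{2} + 467^{2}} + \left(-7\right)^{2}} = \sqrt{5 \sqrt{576 + 218089} + 49} = \sqrt{5 \sqrt{218665} + 49} = \sqrt{49 + 5 \sqrt{218665}}$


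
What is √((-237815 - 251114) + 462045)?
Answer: 2*I*√6721 ≈ 163.96*I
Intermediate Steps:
√((-237815 - 251114) + 462045) = √(-488929 + 462045) = √(-26884) = 2*I*√6721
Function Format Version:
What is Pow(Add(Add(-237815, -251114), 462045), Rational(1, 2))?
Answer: Mul(2, I, Pow(6721, Rational(1, 2))) ≈ Mul(163.96, I)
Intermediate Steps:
Pow(Add(Add(-237815, -251114), 462045), Rational(1, 2)) = Pow(Add(-488929, 462045), Rational(1, 2)) = Pow(-26884, Rational(1, 2)) = Mul(2, I, Pow(6721, Rational(1, 2)))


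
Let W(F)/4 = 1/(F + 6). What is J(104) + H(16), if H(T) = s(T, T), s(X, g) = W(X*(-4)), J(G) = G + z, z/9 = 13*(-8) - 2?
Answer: -24652/29 ≈ -850.07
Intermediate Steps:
z = -954 (z = 9*(13*(-8) - 2) = 9*(-104 - 2) = 9*(-106) = -954)
W(F) = 4/(6 + F) (W(F) = 4/(F + 6) = 4/(6 + F))
J(G) = -954 + G (J(G) = G - 954 = -954 + G)
s(X, g) = 4/(6 - 4*X) (s(X, g) = 4/(6 + X*(-4)) = 4/(6 - 4*X))
H(T) = -2/(-3 + 2*T)
J(104) + H(16) = (-954 + 104) - 2/(-3 + 2*16) = -850 - 2/(-3 + 32) = -850 - 2/29 = -24652/29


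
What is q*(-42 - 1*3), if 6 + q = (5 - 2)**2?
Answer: -135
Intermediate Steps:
q = 3 (q = -6 + (5 - 2)**2 = -6 + 3**2 = -6 + 9 = 3)
q*(-42 - 1*3) = 3*(-42 - 1*3) = 3*(-42 - 3) = 3*(-45) = -135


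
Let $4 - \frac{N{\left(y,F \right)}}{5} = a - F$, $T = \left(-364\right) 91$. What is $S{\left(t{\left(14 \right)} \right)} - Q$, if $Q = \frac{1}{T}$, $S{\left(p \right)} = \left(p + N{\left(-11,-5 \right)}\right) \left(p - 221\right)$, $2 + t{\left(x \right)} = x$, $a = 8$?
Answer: $\frac{228456229}{33124} \approx 6897.0$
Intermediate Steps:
$T = -33124$
$t{\left(x \right)} = -2 + x$
$N{\left(y,F \right)} = -20 + 5 F$ ($N{\left(y,F \right)} = 20 - 5 \left(8 - F\right) = 20 + \left(-40 + 5 F\right) = -20 + 5 F$)
$S{\left(p \right)} = \left(-221 + p\right) \left(-45 + p\right)$ ($S{\left(p \right)} = \left(p + \left(-20 + 5 \left(-5\right)\right)\right) \left(p - 221\right) = \left(p - 45\right) \left(-221 + p\right) = \left(-45 + p\right) \left(-221 + p\right) = \left(-221 + p\right) \left(-45 + p\right)$)
$Q = - \frac{1}{33124}$ ($Q = \frac{1}{-33124} = - \frac{1}{33124} \approx -3.019 \cdot 10^{-5}$)
$S{\left(t{\left(14 \right)} \right)} - Q = \left(9945 + \left(-2 + 14\right)^{2} - 266 \left(-2 + 14\right)\right) - - \frac{1}{33124} = \left(9945 + 12^{2} - 3192\right) + \frac{1}{33124} = \left(9945 + 144 - 3192\right) + \frac{1}{33124} = 6897 + \frac{1}{33124} = \frac{228456229}{33124}$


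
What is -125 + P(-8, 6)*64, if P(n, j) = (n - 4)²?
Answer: 9091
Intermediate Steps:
P(n, j) = (-4 + n)²
-125 + P(-8, 6)*64 = -125 + (-4 - 8)²*64 = -125 + (-12)²*64 = -125 + 144*64 = -125 + 9216 = 9091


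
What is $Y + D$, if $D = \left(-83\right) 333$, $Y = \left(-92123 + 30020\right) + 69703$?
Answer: $-20039$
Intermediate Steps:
$Y = 7600$ ($Y = -62103 + 69703 = 7600$)
$D = -27639$
$Y + D = 7600 - 27639 = -20039$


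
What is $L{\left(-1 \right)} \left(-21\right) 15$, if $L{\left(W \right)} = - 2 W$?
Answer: $-630$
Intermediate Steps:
$L{\left(-1 \right)} \left(-21\right) 15 = \left(-2\right) \left(-1\right) \left(-21\right) 15 = 2 \left(-21\right) 15 = \left(-42\right) 15 = -630$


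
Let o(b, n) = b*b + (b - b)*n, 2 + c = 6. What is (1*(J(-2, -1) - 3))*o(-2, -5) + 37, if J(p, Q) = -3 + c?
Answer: 29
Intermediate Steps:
c = 4 (c = -2 + 6 = 4)
J(p, Q) = 1 (J(p, Q) = -3 + 4 = 1)
o(b, n) = b² (o(b, n) = b² + 0*n = b² + 0 = b²)
(1*(J(-2, -1) - 3))*o(-2, -5) + 37 = (1*(1 - 3))*(-2)² + 37 = (1*(-2))*4 + 37 = -2*4 + 37 = -8 + 37 = 29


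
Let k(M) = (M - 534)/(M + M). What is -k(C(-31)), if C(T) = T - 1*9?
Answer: -287/40 ≈ -7.1750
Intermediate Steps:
C(T) = -9 + T (C(T) = T - 9 = -9 + T)
k(M) = (-534 + M)/(2*M) (k(M) = (-534 + M)/((2*M)) = (-534 + M)*(1/(2*M)) = (-534 + M)/(2*M))
-k(C(-31)) = -(-534 + (-9 - 31))/(2*(-9 - 31)) = -(-534 - 40)/(2*(-40)) = -(-1)*(-574)/(2*40) = -1*287/40 = -287/40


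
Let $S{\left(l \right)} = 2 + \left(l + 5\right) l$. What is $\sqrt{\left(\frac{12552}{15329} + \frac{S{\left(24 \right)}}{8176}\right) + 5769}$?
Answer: $\frac{\sqrt{5664453744261385430}}{31332476} \approx 75.96$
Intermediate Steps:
$S{\left(l \right)} = 2 + l \left(5 + l\right)$ ($S{\left(l \right)} = 2 + \left(5 + l\right) l = 2 + l \left(5 + l\right)$)
$\sqrt{\left(\frac{12552}{15329} + \frac{S{\left(24 \right)}}{8176}\right) + 5769} = \sqrt{\left(\frac{12552}{15329} + \frac{2 + 24^{2} + 5 \cdot 24}{8176}\right) + 5769} = \sqrt{\left(12552 \cdot \frac{1}{15329} + \left(2 + 576 + 120\right) \frac{1}{8176}\right) + 5769} = \sqrt{\left(\frac{12552}{15329} + 698 \cdot \frac{1}{8176}\right) + 5769} = \sqrt{\left(\frac{12552}{15329} + \frac{349}{4088}\right) + 5769} = \sqrt{\frac{56662397}{62664952} + 5769} = \sqrt{\frac{361570770485}{62664952}} = \frac{\sqrt{5664453744261385430}}{31332476}$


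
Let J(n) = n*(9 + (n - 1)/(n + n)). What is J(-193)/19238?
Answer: -917/9619 ≈ -0.095332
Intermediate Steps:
J(n) = n*(9 + (-1 + n)/(2*n)) (J(n) = n*(9 + (-1 + n)/((2*n))) = n*(9 + (-1 + n)*(1/(2*n))) = n*(9 + (-1 + n)/(2*n)))
J(-193)/19238 = (-½ + (19/2)*(-193))/19238 = (-½ - 3667/2)*(1/19238) = -1834*1/19238 = -917/9619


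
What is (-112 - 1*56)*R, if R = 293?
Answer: -49224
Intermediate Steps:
(-112 - 1*56)*R = (-112 - 1*56)*293 = (-112 - 56)*293 = -168*293 = -49224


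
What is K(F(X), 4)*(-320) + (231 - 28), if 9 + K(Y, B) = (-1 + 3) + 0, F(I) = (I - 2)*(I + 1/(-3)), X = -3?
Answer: 2443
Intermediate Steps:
F(I) = (-2 + I)*(-⅓ + I) (F(I) = (-2 + I)*(I - ⅓) = (-2 + I)*(-⅓ + I))
K(Y, B) = -7 (K(Y, B) = -9 + ((-1 + 3) + 0) = -9 + (2 + 0) = -9 + 2 = -7)
K(F(X), 4)*(-320) + (231 - 28) = -7*(-320) + (231 - 28) = 2240 + 203 = 2443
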